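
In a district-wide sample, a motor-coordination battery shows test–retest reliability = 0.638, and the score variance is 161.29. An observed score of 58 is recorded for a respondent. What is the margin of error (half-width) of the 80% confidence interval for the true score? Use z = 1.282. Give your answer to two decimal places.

9.80

σ = 161.29^(1/2) = 12.7000
SEM = 12.7000 * √(1 − 0.6380) = 12.7000 * √0.3620 ≃ 12.7000 * 0.6017 ≃ 7.6411
Half-width = 1.282*7.6411 ≃ 9.7959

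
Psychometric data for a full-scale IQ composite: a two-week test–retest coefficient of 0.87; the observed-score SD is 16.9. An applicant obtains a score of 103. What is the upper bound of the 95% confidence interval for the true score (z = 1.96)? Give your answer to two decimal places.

114.94

The standard error of measurement is 16.9000·√(1 − 0.8700) ≈ 16.9000·0.3606 ≈ 6.0934.
1.96 · SEM ≈ 11.9430
Upper bound: 103 + 11.9430 = 114.9430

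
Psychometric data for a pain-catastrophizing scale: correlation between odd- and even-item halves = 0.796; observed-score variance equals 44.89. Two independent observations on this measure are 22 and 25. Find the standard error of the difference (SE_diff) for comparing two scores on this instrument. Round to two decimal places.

3.19

SD = √44.89 ≈ 6.7000
r_full = 2·0.796 / (1 + 0.796) ≈ 0.8864
SEM = 6.7000 * √(1 − 0.8864) = 6.7000 * √0.1136 ≈ 6.7000 * 0.3370 ≈ 2.2581
Standard error of the difference = 2.2581·√2 ≈ 3.1934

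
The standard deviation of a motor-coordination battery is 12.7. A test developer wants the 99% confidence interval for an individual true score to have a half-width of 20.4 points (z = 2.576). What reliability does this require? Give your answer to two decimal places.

SEM needed = half-width / z = 20.4/2.576 ≈ 7.919
r = 1 − (SEM / SD)² = 1 − (7.919 / 12.7)² ≈ 1 − 0.389 ≈ 0.611

0.61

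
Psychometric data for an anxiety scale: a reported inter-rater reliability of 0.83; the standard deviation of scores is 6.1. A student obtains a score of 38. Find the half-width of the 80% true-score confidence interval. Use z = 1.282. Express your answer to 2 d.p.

3.22

The standard error of measurement is 6.100*√(1 − 0.830) ≃ 6.100*0.412 ≃ 2.515.
Half-width = 1.282*2.515 ≃ 3.224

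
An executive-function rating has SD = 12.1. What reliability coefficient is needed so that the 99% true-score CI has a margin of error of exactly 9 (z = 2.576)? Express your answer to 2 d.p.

0.92

Required SEM = 9 / 2.576 ≈ 3.4938
r = 1 − (SEM / SD)² = 1 − (3.4938 / 12.1)² ≈ 1 − 0.0834 ≈ 0.9166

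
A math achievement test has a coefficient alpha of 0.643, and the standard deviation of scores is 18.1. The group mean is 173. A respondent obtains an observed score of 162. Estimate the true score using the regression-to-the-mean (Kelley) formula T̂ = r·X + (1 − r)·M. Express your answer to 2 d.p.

Estimated true score = 0.643·162 + (1 − 0.643)·173 ≈ 165.927

165.93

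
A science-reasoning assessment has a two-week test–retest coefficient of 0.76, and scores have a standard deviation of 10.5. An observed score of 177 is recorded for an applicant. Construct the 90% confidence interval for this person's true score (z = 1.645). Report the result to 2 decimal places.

[168.54, 185.46]

SEM = 10.5000 * √(1 − 0.7600) = 10.5000 * √0.2400 ≈ 10.5000 * 0.4899 ≈ 5.1439
Margin = 1.645 * 5.1439 ≈ 8.4618
Interval: (168.5382, 185.4618)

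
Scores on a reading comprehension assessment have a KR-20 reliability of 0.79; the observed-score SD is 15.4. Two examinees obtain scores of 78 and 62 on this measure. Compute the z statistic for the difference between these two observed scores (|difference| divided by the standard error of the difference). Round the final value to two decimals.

SEM = 15.400 * √(1 − 0.790) = 15.400 * √0.210 ≈ 15.400 * 0.458 ≈ 7.057
SE_diff = √2 * SEM ≈ 9.980
z = 16 / 9.980 ≈ 1.603

1.60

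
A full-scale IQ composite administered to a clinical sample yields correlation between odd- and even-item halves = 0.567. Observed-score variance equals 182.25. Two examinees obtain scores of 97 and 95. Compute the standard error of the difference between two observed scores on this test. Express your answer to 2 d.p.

10.04

SD = √182.25 = 13.5000
r_full = 2·0.567 / (1 + 0.567) ≈ 0.7237
The standard error of measurement is 13.5000×√(1 − 0.7237) ≈ 13.5000×0.5257 ≈ 7.0965.
Standard error of the difference = 7.0965·√2 ≈ 10.0359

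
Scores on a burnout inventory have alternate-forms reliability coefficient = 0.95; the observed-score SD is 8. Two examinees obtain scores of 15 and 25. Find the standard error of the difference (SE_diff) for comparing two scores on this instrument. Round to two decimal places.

SEM = 8.0000 * √(1 − 0.9500) = 8.0000 * √0.0500 ≈ 8.0000 * 0.2236 ≈ 1.7889
SE_diff = SEM * √2 ≈ 1.7889 * 1.4142 ≈ 2.5298

2.53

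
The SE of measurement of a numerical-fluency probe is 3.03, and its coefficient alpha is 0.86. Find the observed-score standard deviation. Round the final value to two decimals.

8.10

SD = SEM / √(1 − r) = 3.03 / √0.140 ≈ 3.03 / 0.374 ≈ 8.098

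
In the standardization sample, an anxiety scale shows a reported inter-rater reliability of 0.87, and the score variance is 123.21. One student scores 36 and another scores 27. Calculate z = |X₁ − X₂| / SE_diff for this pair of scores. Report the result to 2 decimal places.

1.59

σ = 123.21^(1/2) = 11.100
SEM = 11.100 × √(1 − 0.870) = 11.100 × √0.130 ≈ 11.100 × 0.361 ≈ 4.002
SE_diff = SEM × √2 ≈ 4.002 × 1.414 ≈ 5.660
z = 9 / 5.660 ≈ 1.590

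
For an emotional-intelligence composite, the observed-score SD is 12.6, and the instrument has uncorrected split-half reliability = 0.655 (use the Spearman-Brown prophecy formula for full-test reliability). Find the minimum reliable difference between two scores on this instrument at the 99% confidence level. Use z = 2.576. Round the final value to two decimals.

20.96

r_full = 2·0.655 / (1 + 0.655) ≈ 0.7915
SEM = 12.6000 · √(1 − 0.7915) = 12.6000 · √0.2085 ≈ 12.6000 · 0.4566 ≈ 5.7528
SE_diff = √2 · SEM ≈ 8.1357
Minimum reliable difference = 2.576 · SE_diff ≈ 2.576 · 8.1357 ≈ 20.9576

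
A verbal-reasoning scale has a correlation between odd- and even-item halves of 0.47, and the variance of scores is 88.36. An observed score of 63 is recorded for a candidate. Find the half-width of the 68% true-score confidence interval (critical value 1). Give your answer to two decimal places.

SD = √88.36 ≈ 9.400
r_full = 2·0.47 / (1 + 0.47) ≈ 0.639
SEM = 9.400 · √(1 − 0.639) = 9.400 · √0.361 ≈ 9.400 · 0.600 ≈ 5.644
Half-width = 1·5.644 ≈ 5.644

5.64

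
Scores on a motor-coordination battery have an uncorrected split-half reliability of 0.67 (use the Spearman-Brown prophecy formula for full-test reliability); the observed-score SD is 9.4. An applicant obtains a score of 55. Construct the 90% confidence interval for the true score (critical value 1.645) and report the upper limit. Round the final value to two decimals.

r_full = 2·0.67 / (1 + 0.67) ≈ 0.8024
SEM = 9.4000 · √(1 − 0.8024) = 9.4000 · √0.1976 ≈ 9.4000 · 0.4445 ≈ 4.1786
Margin = 1.645 · 4.1786 ≈ 6.8737
Upper limit = 55 + 6.8737 ≈ 61.8737

61.87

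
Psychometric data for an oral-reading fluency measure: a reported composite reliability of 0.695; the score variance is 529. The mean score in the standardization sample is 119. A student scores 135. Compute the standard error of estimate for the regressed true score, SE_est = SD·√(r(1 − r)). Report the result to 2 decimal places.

10.59

SD = √529 = 23.000
SE_est = SD · √(r(1 − r)) = 23.000 · √0.212 ≃ 23.000 · 0.460 ≃ 10.589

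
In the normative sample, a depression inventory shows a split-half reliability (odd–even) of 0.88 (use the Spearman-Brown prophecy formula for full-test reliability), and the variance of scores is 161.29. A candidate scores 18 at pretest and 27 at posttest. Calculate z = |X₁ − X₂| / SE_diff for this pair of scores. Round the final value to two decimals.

SD = √161.29 ≈ 12.700
Full-length reliability (Spearman-Brown) = 2(0.88)/(1+0.88) ≈ 0.936
The standard error of measurement is 12.700*√(1 − 0.936) ≈ 12.700*0.253 ≈ 3.209.
SE_diff = √2 * SEM ≈ 4.538
z = 9 / 4.538 ≈ 1.983

1.98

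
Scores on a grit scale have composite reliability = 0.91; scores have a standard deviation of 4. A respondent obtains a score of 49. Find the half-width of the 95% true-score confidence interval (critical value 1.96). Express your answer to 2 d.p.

2.35

SEM = 4.000·√(1 − 0.910) ≃ 1.200
1.96 · SEM ≃ 2.352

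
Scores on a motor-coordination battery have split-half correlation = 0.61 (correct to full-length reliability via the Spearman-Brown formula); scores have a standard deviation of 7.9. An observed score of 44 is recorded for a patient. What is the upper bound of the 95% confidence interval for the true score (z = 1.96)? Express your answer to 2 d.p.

Full-length reliability (Spearman-Brown) = 2(0.61)/(1+0.61) ≈ 0.7578
SEM = 7.9000 · √(1 − 0.7578) = 7.9000 · √0.2422 ≈ 7.9000 · 0.4922 ≈ 3.8882
Margin = 1.96 · 3.8882 ≈ 7.6208
Upper limit = 44 + 7.6208 ≈ 51.6208

51.62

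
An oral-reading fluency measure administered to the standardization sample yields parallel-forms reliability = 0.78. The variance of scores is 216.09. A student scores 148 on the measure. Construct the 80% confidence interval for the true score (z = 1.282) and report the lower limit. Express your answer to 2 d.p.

139.16

SD = √216.09 ≈ 14.7000
The standard error of measurement is 14.7000·√(1 − 0.7800) ≈ 14.7000·0.4690 ≈ 6.8949.
Margin = 1.282 · 6.8949 ≈ 8.8393
Lower limit = 148 − 8.8393 ≈ 139.1607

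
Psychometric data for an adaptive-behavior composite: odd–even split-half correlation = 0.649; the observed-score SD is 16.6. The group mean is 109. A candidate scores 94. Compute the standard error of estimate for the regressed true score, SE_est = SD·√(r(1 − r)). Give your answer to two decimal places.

6.79

r_full = 2·0.649 / (1 + 0.649) ≈ 0.7871
SE_est = SD × √(r(1 − r)) = 16.6000 × √0.1675 ≈ 16.6000 × 0.4093 ≈ 6.7948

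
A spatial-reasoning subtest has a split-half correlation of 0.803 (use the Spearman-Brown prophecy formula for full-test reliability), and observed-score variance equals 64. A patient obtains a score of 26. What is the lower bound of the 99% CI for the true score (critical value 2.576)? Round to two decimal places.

SD = √64 ≈ 8.000
Spearman-Brown: r = 2(0.803) / (1 + 0.803) = 1.606 / 1.803 ≈ 0.891
SEM = 8.000×√(1 − 0.891) ≈ 2.644
Half-width = 2.576×2.644 ≈ 6.812
Lower limit = 26 − 6.812 ≈ 19.188

19.19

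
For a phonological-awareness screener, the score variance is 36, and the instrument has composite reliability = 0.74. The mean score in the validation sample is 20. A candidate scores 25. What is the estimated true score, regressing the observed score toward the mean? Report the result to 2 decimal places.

23.70

T̂ = 0.7400(25) + 0.2600(20) ≈ 23.7000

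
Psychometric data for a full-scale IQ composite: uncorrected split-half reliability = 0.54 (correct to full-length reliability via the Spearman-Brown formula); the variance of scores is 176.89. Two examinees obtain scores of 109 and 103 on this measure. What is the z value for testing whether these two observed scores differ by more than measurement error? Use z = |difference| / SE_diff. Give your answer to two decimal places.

σ = 176.89^(1/2) = 13.300
Spearman-Brown: r = 2(0.54) / (1 + 0.54) = 1.080 / 1.540 ≈ 0.701
SEM = 13.300 × √(1 − 0.701) = 13.300 × √0.299 ≈ 13.300 × 0.547 ≈ 7.269
SE_diff = √2 × SEM ≈ 10.280
z = |109 − 103| / 10.280 = 6 / 10.280 ≈ 0.584

0.58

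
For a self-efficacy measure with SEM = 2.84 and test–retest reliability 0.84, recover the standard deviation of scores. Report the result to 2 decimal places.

σ = SEM·(1 − r)^(−1/2) ≈ 2.84×2.500 ≈ 7.100

7.10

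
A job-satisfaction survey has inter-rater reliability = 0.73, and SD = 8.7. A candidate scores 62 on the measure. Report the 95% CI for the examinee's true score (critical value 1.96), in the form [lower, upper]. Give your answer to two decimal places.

The standard error of measurement is 8.7000·√(1 − 0.7300) ≈ 8.7000·0.5196 ≈ 4.5207.
1.96 · SEM ≈ 8.8605
95% CI: 62 ± 8.8605 = [53.1395, 70.8605]

[53.14, 70.86]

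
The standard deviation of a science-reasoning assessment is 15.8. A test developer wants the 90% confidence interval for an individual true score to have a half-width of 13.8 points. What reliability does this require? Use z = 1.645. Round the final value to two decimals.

0.72

SEM needed = half-width / z = 13.8/1.645 ≈ 8.38906
r = 1 − (8.38906/15.8)² ≈ 1 − 0.28191 ≈ 0.71809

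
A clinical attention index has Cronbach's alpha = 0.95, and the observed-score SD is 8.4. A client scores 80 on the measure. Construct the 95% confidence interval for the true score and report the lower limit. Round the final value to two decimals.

SEM = 8.4000×√(1 − 0.9500) ≈ 1.8783
Margin = 1.96 × 1.8783 ≈ 3.6815
Lower bound: 80 − 3.6815 = 76.3185

76.32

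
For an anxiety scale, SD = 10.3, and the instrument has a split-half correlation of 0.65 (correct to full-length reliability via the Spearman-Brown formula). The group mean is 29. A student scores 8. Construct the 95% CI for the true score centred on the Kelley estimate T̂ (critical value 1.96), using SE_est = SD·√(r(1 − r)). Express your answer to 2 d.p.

[4.20, 20.71]

Full-length reliability (Spearman-Brown) = 2(0.65)/(1+0.65) ≈ 0.7879
Estimated true score = 0.7879×8 + (1 − 0.7879)×29 ≈ 12.4545
SE_est = SD × √(r(1 − r)) = 10.3000 × √0.1671 ≈ 10.3000 × 0.4088 ≈ 4.2107
95% CI: 12.4545 ± 8.2531 ≈ (4.2015, 20.7076)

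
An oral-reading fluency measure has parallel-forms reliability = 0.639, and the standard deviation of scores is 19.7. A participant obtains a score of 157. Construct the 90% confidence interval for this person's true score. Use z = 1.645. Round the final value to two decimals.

[137.53, 176.47]

SEM = 19.700 * √(1 − 0.639) = 19.700 * √0.361 ≈ 19.700 * 0.601 ≈ 11.836
Margin = 1.645 * 11.836 ≈ 19.471
Interval: (137.529, 176.471)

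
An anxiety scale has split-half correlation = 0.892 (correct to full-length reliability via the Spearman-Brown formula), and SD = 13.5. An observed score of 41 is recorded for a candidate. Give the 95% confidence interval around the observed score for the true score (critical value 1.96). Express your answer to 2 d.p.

Full-length reliability (Spearman-Brown) = 2(0.892)/(1+0.892) ≈ 0.94292
SEM = 13.50000×√(1 − 0.94292) ≈ 3.22541
Half-width = 1.96×3.22541 ≈ 6.32181
Interval: (34.67819, 47.32181)

[34.68, 47.32]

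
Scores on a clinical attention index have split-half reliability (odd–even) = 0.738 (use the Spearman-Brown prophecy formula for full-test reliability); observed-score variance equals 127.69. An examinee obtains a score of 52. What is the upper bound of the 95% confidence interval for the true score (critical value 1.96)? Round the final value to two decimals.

60.60

SD = √127.69 = 11.3000
Full-length reliability (Spearman-Brown) = 2(0.738)/(1+0.738) ≈ 0.8493
SEM = 11.3000 * √(1 − 0.8493) = 11.3000 * √0.1507 ≈ 11.3000 * 0.3883 ≈ 4.3874
Margin = 1.96 * 4.3874 ≈ 8.5992
Upper bound: 52 + 8.5992 = 60.5992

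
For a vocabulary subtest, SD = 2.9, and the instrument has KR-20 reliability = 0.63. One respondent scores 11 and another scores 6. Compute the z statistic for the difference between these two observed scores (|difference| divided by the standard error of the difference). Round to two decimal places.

SEM = 2.90000 × √(1 − 0.63000) = 2.90000 × √0.37000 ≈ 2.90000 × 0.60828 ≈ 1.76400
Standard error of the difference = 1.76400·√2 ≈ 2.49467
z = 5 / 2.49467 ≈ 2.00427

2.00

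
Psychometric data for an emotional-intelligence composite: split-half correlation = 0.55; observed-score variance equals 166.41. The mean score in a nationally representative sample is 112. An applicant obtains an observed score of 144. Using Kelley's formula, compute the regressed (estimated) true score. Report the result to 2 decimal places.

Spearman-Brown: r = 2(0.55) / (1 + 0.55) = 1.1000 / 1.5500 ≈ 0.7097
T̂ = r·X + (1 − r)·M = 0.7097*144 + 0.2903*112 ≈ 102.1935 + 32.5161 ≈ 134.7097

134.71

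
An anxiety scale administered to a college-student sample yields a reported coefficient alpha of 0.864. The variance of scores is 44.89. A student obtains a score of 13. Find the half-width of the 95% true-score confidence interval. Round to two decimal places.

SD = √44.89 ≈ 6.7000
SEM = 6.7000 * √(1 − 0.8640) = 6.7000 * √0.1360 ≈ 6.7000 * 0.3688 ≈ 2.4708
Margin = 1.96 * 2.4708 ≈ 4.8428

4.84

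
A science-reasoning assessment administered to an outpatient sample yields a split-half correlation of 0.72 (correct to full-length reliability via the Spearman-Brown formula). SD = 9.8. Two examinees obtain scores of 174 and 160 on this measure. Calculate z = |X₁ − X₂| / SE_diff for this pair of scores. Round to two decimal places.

2.50

Full-length reliability (Spearman-Brown) = 2(0.72)/(1+0.72) ≃ 0.8372
The standard error of measurement is 9.8000×√(1 − 0.8372) ≃ 9.8000×0.4035 ≃ 3.9540.
SE_diff = √2 × SEM ≃ 5.5919
z = |174 − 160| / 5.5919 = 14 / 5.5919 ≃ 2.5036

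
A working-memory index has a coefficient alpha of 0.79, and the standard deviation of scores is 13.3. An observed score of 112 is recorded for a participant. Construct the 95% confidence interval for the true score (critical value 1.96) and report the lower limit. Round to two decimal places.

SEM = 13.3000 × √(1 − 0.7900) = 13.3000 × √0.2100 ≈ 13.3000 × 0.4583 ≈ 6.0948
1.96 × SEM ≈ 11.9459
Lower limit = 112 − 11.9459 ≈ 100.0541

100.05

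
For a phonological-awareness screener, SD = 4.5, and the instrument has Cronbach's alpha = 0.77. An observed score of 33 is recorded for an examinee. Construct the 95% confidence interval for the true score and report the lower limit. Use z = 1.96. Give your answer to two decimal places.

SEM = 4.5000*√(1 − 0.7700) ≈ 2.1581
Margin = 1.96 * 2.1581 ≈ 4.2299
Lower limit = 33 − 4.2299 ≈ 28.7701

28.77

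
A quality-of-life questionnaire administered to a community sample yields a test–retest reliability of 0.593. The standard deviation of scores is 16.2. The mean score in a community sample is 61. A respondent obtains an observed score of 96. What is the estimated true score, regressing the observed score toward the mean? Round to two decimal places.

81.76

Estimated true score = 0.5930×96 + (1 − 0.5930)×61 ≈ 81.7550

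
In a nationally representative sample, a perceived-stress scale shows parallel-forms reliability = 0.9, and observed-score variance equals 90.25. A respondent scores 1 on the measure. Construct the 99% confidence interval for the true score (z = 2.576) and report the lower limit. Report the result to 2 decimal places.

-6.74

SD = √90.25 ≈ 9.5000
SEM = 9.5000 * √(1 − 0.9000) = 9.5000 * √0.1000 ≈ 9.5000 * 0.3162 ≈ 3.0042
Half-width = 2.576*3.0042 ≈ 7.7387
Lower limit = 1 − 7.7387 ≈ -6.7387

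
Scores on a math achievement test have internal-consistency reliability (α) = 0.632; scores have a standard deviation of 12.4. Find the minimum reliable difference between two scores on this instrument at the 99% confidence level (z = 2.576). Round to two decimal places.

27.40

The standard error of measurement is 12.4000·√(1 − 0.6320) ≈ 12.4000·0.6066 ≈ 7.5222.
SE_diff = √2 · SEM ≈ 10.6380
Smallest detectable difference = 2.576·10.6380 ≈ 27.4035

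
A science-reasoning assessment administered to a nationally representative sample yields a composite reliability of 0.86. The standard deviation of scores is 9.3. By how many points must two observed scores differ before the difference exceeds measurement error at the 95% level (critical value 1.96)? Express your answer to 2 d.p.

SEM = 9.30000·√(1 − 0.86000) ≃ 3.47974
Standard error of the difference = 3.47974·√2 ≃ 4.92110
Minimum reliable difference = 1.96 · SE_diff ≃ 1.96 · 4.92110 ≃ 9.64535

9.65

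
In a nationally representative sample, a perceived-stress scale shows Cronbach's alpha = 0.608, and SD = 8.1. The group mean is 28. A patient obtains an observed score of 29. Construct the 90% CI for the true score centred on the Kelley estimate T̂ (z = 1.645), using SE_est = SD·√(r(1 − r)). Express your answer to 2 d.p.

[22.10, 35.11]

Estimated true score = 0.6080×29 + (1 − 0.6080)×28 ≈ 28.6080
SE_est = SD × √(r(1 − r)) = 8.1000 × √0.2383 ≈ 8.1000 × 0.4882 ≈ 3.9544
CI = 28.6080 ± 1.645 × 3.9544 → [22.1030, 35.1130]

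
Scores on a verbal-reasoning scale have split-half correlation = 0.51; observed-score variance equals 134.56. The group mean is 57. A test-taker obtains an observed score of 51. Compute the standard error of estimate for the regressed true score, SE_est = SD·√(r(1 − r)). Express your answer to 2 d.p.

SD = √134.56 ≈ 11.60000
Full-length reliability (Spearman-Brown) = 2(0.51)/(1+0.51) ≈ 0.67550
SE_est = 11.60000·√(0.67550·0.32450) ≈ 5.43099

5.43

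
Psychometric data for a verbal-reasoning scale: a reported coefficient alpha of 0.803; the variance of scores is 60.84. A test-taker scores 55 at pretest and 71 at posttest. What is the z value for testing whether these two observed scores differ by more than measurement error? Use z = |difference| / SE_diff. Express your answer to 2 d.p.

3.27

SD = √60.84 = 7.8000
SEM = 7.8000·√(1 − 0.8030) ≈ 3.4620
SE_diff = SEM · √2 ≈ 3.4620 · 1.4142 ≈ 4.8960
z = 16 / 4.8960 ≈ 3.2680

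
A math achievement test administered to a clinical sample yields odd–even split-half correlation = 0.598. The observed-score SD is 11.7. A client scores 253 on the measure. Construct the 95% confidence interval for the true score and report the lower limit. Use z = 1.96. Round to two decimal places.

Full-length reliability (Spearman-Brown) = 2(0.598)/(1+0.598) ≈ 0.74844
The standard error of measurement is 11.70000×√(1 − 0.74844) ≈ 11.70000×0.50156 ≈ 5.86828.
1.96 × SEM ≈ 11.50182
Lower limit = 253 − 11.50182 ≈ 241.49818

241.50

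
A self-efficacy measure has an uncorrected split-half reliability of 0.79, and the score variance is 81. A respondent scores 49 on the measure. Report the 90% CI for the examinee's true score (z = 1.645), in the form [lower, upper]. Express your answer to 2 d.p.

σ = 81^(1/2) = 9.0000
Spearman-Brown: r = 2(0.79) / (1 + 0.79) = 1.5800 / 1.7900 ≈ 0.8827
SEM = 9.0000·√(1 − 0.8827) ≈ 3.0827
Margin = 1.645 · 3.0827 ≈ 5.0710
CI = 49 ± 5.0710 → [43.9290, 54.0710]

[43.93, 54.07]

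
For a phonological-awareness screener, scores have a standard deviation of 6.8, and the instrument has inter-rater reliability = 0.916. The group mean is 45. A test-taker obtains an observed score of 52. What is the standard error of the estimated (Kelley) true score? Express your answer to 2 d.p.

1.89

SE_est = SD × √(r(1 − r)) = 6.8000 × √0.0769 ≈ 6.8000 × 0.2774 ≈ 1.8862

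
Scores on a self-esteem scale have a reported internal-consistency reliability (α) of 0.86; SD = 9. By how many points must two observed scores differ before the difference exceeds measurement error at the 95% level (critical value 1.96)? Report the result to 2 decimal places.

The standard error of measurement is 9.00000*√(1 − 0.86000) ≈ 9.00000*0.37417 ≈ 3.36749.
Standard error of the difference = 3.36749·√2 ≈ 4.76235
Minimum reliable difference = 1.96 * SE_diff ≈ 1.96 * 4.76235 ≈ 9.33421

9.33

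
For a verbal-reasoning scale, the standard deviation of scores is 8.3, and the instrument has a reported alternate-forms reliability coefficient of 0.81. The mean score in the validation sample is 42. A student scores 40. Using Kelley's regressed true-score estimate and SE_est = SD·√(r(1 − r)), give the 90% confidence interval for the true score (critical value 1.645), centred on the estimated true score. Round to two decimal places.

Estimated true score = 0.8100*40 + (1 − 0.8100)*42 ≈ 40.3800
SE_est = SD * √(r(1 − r)) = 8.3000 * √0.1539 ≈ 8.3000 * 0.3923 ≈ 3.2561
90% CI: 40.3800 ± 5.3563 ≈ (35.0237, 45.7363)

[35.02, 45.74]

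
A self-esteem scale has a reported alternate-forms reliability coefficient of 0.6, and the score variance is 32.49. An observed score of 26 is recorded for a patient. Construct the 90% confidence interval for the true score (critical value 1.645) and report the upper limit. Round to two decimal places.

31.93

SD = √32.49 = 5.7000
SEM = 5.7000*√(1 − 0.6000) ≈ 3.6050
Margin = 1.645 * 3.6050 ≈ 5.9302
Upper limit = 26 + 5.9302 ≈ 31.9302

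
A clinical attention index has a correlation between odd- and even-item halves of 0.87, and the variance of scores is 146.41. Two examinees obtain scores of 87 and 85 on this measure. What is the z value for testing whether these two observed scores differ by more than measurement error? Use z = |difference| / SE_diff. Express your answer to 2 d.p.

σ = 146.41^(1/2) = 12.1000
Spearman-Brown: r = 2(0.87) / (1 + 0.87) = 1.7400 / 1.8700 ≈ 0.9305
SEM = 12.1000 × √(1 − 0.9305) = 12.1000 × √0.0695 ≈ 12.1000 × 0.2637 ≈ 3.1903
SE_diff = SEM × √2 ≈ 3.1903 × 1.4142 ≈ 4.5118
z = 2 / 4.5118 ≈ 0.4433

0.44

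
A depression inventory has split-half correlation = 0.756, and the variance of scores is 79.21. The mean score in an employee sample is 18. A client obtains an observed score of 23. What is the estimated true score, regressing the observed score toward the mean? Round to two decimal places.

22.31

Spearman-Brown: r = 2(0.756) / (1 + 0.756) = 1.5120 / 1.7560 ≈ 0.8610
T̂ = 0.8610(23) + 0.1390(18) ≈ 22.3052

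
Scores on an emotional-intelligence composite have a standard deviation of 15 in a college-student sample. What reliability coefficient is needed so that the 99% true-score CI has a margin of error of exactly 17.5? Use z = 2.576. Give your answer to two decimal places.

SEM needed = half-width / z = 17.5/2.576 ≈ 6.79348
Required reliability = 1 − (SEM/SD)² = 1 − 0.20512 ≈ 0.79488

0.79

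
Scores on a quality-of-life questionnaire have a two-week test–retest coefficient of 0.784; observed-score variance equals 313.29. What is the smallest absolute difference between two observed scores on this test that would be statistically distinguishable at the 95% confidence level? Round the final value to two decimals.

22.80

SD = √313.29 ≈ 17.7000
SEM = 17.7000·√(1 − 0.7840) ≈ 8.2262
Standard error of the difference = 8.2262·√2 ≈ 11.6336
Smallest detectable difference = 1.96·11.6336 ≈ 22.8019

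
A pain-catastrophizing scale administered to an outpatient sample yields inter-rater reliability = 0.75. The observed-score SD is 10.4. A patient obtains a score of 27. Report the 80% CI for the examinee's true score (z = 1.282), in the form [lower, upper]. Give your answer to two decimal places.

SEM = 10.400 × √(1 − 0.750) = 10.400 × √0.250 ≈ 10.400 × 0.500 ≈ 5.200
Margin = 1.282 × 5.200 ≈ 6.666
Interval: (20.334, 33.666)

[20.33, 33.67]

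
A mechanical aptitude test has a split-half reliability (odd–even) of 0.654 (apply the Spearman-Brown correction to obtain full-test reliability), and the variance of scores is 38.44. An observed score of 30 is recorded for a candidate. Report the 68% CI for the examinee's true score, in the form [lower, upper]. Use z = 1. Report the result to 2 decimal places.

[27.16, 32.84]

SD = √38.44 = 6.2000
r_full = 2·0.654 / (1 + 0.654) ≈ 0.7908
The standard error of measurement is 6.2000*√(1 − 0.7908) ≈ 6.2000*0.4574 ≈ 2.8357.
Half-width = 1*2.8357 ≈ 2.8357
CI = 30 ± 2.8357 → [27.1643, 32.8357]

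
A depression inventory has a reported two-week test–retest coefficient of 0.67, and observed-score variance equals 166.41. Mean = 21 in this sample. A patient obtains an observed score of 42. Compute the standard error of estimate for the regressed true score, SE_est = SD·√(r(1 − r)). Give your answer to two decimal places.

6.07

σ = 166.41^(1/2) = 12.900
SE_est = SD * √(r(1 − r)) = 12.900 * √0.221 ≃ 12.900 * 0.470 ≃ 6.066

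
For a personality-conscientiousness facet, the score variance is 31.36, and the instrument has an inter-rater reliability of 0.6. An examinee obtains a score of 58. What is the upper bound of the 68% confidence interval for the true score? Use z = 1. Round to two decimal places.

61.54

SD = √31.36 ≈ 5.60000
The standard error of measurement is 5.60000×√(1 − 0.60000) ≈ 5.60000×0.63246 ≈ 3.54175.
1 × SEM ≈ 3.54175
Upper bound: 58 + 3.54175 = 61.54175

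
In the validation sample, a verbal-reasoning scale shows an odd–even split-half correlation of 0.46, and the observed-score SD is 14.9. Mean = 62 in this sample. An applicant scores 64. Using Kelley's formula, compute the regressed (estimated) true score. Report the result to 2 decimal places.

63.26

r_full = 2·0.46 / (1 + 0.46) ≃ 0.630
T̂ = r·X + (1 − r)·M = 0.630×64 + 0.370×62 ≃ 40.329 + 22.932 ≃ 63.260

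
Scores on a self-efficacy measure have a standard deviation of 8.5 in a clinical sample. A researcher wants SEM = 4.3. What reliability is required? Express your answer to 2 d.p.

0.74

Required reliability = 1 − (SEM/SD)² = 1 − 0.256 ≈ 0.744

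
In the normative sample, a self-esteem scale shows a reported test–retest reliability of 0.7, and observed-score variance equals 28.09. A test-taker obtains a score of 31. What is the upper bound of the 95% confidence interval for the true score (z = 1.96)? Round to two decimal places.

36.69

σ = 28.09^(1/2) = 5.3000
The standard error of measurement is 5.3000·√(1 − 0.7000) ≃ 5.3000·0.5477 ≃ 2.9029.
Half-width = 1.96·2.9029 ≃ 5.6897
Upper bound: 31 + 5.6897 = 36.6897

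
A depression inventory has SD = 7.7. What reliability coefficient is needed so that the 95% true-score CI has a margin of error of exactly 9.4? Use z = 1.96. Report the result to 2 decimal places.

0.61

Required SEM = 9.4 / 1.96 ≈ 4.79592
Required reliability = 1 − (SEM/SD)² = 1 − 0.38794 ≈ 0.61206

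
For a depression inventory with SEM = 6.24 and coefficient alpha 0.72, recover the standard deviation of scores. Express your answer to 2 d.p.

11.79

σ = SEM·(1 − r)^(−1/2) ≃ 6.24×1.890 ≃ 11.792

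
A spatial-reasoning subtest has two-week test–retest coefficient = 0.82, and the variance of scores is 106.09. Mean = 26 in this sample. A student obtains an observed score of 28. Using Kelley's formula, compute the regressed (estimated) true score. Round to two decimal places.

T̂ = r·X + (1 − r)·M = 0.820×28 + 0.180×26 = 22.960 + 4.680 ≃ 27.640

27.64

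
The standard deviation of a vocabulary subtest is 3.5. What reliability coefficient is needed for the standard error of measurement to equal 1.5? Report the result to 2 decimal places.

0.82

r = 1 − (1.500/3.5)² ≈ 1 − 0.184 ≈ 0.816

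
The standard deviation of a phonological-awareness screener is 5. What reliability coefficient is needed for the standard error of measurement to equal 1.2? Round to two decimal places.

r = 1 − (SEM / SD)² = 1 − (1.20000 / 5)² ≈ 1 − 0.05760 ≈ 0.94240

0.94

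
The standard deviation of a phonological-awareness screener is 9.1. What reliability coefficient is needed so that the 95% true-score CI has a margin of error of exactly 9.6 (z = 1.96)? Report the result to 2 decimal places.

0.71

Required SEM = 9.6 / 1.96 ≈ 4.898
r = 1 − (SEM / SD)² = 1 − (4.898 / 9.1)² ≈ 1 − 0.290 ≈ 0.710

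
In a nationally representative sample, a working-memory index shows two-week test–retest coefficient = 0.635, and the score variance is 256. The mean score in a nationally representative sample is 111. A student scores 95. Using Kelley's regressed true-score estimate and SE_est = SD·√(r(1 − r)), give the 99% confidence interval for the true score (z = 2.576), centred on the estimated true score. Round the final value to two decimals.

σ = 256^(1/2) = 16.0000
Estimated true score = 0.6350*95 + (1 − 0.6350)*111 ≈ 100.8400
SE_est = SD * √(r(1 − r)) = 16.0000 * √0.2318 ≈ 16.0000 * 0.4814 ≈ 7.7029
CI = 100.8400 ± 2.576 * 7.7029 → [80.9974, 120.6826]

[81.00, 120.68]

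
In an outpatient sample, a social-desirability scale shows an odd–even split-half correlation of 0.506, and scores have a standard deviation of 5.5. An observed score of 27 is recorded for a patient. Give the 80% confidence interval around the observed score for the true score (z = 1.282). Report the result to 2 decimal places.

r_full = 2·0.506 / (1 + 0.506) ≃ 0.672
SEM = 5.500 * √(1 − 0.672) = 5.500 * √0.328 ≃ 5.500 * 0.573 ≃ 3.150
Margin = 1.282 * 3.150 ≃ 4.038
80% CI: 27 ± 4.038 = [22.962, 31.038]

[22.96, 31.04]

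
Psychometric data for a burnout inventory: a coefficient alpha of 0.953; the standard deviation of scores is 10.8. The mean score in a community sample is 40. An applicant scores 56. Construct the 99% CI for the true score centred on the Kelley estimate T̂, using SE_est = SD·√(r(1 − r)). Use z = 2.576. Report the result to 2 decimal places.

T̂ = 0.953(56) + 0.047(40) ≃ 55.248
SE_est = 10.800·√(0.953·0.047) ≃ 2.286
99% CI: 55.248 ± 5.888 ≃ (49.360, 61.136)

[49.36, 61.14]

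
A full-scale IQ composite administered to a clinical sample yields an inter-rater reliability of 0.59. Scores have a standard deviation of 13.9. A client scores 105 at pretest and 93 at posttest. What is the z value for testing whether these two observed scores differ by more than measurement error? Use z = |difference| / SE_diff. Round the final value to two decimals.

The standard error of measurement is 13.9000*√(1 − 0.5900) ≈ 13.9000*0.6403 ≈ 8.9003.
Standard error of the difference = 8.9003·√2 ≈ 12.5870
z = 12 / 12.5870 ≈ 0.9534

0.95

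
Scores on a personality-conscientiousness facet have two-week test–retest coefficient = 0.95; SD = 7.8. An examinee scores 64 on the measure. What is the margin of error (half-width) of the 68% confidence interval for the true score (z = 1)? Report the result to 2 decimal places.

1.74

SEM = 7.80000 · √(1 − 0.95000) = 7.80000 · √0.05000 ≈ 7.80000 · 0.22361 ≈ 1.74413
1 · SEM ≈ 1.74413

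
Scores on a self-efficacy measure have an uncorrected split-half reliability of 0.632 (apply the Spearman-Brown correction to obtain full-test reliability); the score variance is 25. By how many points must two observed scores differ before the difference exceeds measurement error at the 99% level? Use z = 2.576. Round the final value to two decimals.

8.65

SD = √25 ≈ 5.000
r_full = 2·0.632 / (1 + 0.632) ≈ 0.775
The standard error of measurement is 5.000×√(1 − 0.775) ≈ 5.000×0.475 ≈ 2.374.
Standard error of the difference = 2.374·√2 ≈ 3.358
Minimum reliable difference = 2.576 × SE_diff ≈ 2.576 × 3.358 ≈ 8.650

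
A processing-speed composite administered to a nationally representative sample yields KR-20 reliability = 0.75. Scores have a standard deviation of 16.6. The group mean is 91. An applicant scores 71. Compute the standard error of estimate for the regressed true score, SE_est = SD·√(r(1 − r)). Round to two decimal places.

7.19

SE_est = 16.6000·√[r(1 − r)] ≈ 7.1880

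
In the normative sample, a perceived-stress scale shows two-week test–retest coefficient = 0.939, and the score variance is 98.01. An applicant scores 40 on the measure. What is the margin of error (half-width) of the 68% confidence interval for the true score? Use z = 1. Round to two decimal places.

σ = 98.01^(1/2) = 9.900
SEM = 9.900 · √(1 − 0.939) = 9.900 · √0.061 ≈ 9.900 · 0.247 ≈ 2.445
Half-width = 1·2.445 ≈ 2.445

2.45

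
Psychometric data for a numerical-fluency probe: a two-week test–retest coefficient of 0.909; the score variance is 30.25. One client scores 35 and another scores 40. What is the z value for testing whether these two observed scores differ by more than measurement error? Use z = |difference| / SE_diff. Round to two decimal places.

2.13

σ = 30.25^(1/2) = 5.50000
The standard error of measurement is 5.50000·√(1 − 0.90900) ≃ 5.50000·0.30166 ≃ 1.65914.
Standard error of the difference = 1.65914·√2 ≃ 2.34638
z = 5 / 2.34638 ≃ 2.13094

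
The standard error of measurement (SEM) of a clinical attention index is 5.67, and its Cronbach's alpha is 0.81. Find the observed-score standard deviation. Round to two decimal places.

σ = SEM·(1 − r)^(−1/2) ≈ 5.67*2.294 ≈ 13.008

13.01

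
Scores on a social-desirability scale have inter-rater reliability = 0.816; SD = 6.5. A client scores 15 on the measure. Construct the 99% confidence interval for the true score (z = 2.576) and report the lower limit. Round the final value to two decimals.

SEM = 6.5000 * √(1 − 0.8160) = 6.5000 * √0.1840 ≃ 6.5000 * 0.4290 ≃ 2.7882
Half-width = 2.576*2.7882 ≃ 7.1824
Lower limit = 15 − 7.1824 ≃ 7.8176

7.82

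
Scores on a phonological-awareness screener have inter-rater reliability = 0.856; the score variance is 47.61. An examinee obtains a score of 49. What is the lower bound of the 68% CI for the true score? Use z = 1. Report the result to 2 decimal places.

46.38

SD = √47.61 ≈ 6.9000
SEM = 6.9000 × √(1 − 0.8560) = 6.9000 × √0.1440 ≈ 6.9000 × 0.3795 ≈ 2.6184
Margin = 1 × 2.6184 ≈ 2.6184
Lower bound: 49 − 2.6184 = 46.3816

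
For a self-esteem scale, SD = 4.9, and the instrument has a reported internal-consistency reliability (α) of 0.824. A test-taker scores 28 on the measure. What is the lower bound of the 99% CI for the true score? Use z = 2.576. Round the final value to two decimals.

22.70

The standard error of measurement is 4.9000×√(1 − 0.8240) ≈ 4.9000×0.4195 ≈ 2.0557.
Margin = 2.576 × 2.0557 ≈ 5.2954
Lower limit = 28 − 5.2954 ≈ 22.7046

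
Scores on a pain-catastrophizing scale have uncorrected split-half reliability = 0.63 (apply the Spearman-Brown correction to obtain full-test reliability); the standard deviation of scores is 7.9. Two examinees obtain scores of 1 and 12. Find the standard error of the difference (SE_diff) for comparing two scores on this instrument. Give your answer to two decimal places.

Spearman-Brown: r = 2(0.63) / (1 + 0.63) = 1.2600 / 1.6300 ≃ 0.7730
SEM = 7.9000 · √(1 − 0.7730) = 7.9000 · √0.2270 ≃ 7.9000 · 0.4764 ≃ 3.7639
SE_diff = √2 · SEM ≃ 5.3229

5.32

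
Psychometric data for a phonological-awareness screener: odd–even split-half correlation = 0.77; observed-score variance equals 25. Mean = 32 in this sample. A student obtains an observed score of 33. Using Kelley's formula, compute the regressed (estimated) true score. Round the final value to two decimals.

r_full = 2·0.77 / (1 + 0.77) ≈ 0.8701
T̂ = r·X + (1 − r)·M = 0.8701×33 + 0.1299×32 ≈ 28.7119 + 4.1582 ≈ 32.8701

32.87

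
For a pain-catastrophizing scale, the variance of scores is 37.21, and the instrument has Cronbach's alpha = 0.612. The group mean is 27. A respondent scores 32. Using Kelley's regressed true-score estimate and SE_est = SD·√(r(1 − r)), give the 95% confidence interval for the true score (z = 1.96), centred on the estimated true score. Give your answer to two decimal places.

[24.23, 35.89]

SD = √37.21 = 6.100
T̂ = 0.612(32) + 0.388(27) ≈ 30.060
SE_est = SD · √(r(1 − r)) = 6.100 · √0.237 ≈ 6.100 · 0.487 ≈ 2.972
95% CI: 30.060 ± 5.826 ≈ (24.234, 35.886)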